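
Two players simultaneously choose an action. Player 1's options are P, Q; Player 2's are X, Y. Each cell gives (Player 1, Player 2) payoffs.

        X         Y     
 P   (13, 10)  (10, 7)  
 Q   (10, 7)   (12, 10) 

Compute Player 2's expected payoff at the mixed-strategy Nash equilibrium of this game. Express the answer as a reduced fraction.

17/2

Player 1 mixes with probability p on P, chosen so Player 2 is indifferent: 10p + 7(1−p) = 7p + 10(1−p) gives p = 1/2.
Player 2's expected payoff is 10·1/2 + 7·1/2 = 17/2.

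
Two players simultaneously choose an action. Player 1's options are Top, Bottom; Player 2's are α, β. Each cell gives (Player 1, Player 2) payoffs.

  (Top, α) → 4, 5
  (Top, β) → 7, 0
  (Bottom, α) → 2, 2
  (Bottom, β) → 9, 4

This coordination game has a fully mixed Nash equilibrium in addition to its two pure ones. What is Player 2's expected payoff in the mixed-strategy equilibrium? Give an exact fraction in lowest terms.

Player 1 mixes with probability p on Top, chosen so Player 2 is indifferent: 5p + 2(1−p) = 0p + 4(1−p) gives p = 2/7.
Player 2's expected payoff is 5·2/7 + 2·5/7 = 20/7.

20/7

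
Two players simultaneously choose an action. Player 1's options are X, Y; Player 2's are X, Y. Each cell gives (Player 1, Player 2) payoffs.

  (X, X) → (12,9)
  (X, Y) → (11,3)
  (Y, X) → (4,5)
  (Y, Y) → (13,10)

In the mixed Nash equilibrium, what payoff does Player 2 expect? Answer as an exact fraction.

75/11

Player 1 mixes with probability p on X, chosen so Player 2 is indifferent: 9p + 5(1−p) = 3p + 10(1−p) gives p = 5/11.
Player 2's expected payoff is 9·5/11 + 5·6/11 = 75/11.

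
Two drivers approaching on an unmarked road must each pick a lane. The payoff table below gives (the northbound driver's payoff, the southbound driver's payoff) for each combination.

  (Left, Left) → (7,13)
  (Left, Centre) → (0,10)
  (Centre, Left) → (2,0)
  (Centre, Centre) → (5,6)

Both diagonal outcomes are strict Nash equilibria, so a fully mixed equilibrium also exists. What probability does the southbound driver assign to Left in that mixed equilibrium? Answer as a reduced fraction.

1/2

The southbound driver's mix q on Left must make the northbound driver indifferent between Left and Centre.
The northbound driver's payoff from Left: 7q + 0(1−q). From Centre: 2q + 5(1−q).
Set equal: 5q = 5(1−q) → q = 5/10 = 1/2.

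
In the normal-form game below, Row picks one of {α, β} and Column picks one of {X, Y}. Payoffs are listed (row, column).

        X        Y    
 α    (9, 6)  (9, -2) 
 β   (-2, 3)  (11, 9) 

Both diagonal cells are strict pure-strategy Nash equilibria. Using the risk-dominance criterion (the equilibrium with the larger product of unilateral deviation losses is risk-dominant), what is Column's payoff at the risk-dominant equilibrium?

6

At (α, X): Row loses 9 − (-2) = 11 by deviating; Column loses 6 − (-2) = 8. Product = 11·8 = 88.
At (β, Y): Row loses 11 − 9 = 2 by deviating; Column loses 9 − 3 = 6. Product = 2·6 = 12.
88 > 12, so (α, X) is risk-dominant. Column's payoff there is 6.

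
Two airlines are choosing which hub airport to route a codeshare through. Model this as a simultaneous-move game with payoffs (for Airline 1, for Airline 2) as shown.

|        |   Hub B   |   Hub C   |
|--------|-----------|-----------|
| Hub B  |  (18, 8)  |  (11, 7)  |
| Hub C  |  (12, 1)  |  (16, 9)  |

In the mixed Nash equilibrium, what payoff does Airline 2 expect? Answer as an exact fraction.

Airline 1 mixes with probability p on Hub B, chosen so Airline 2 is indifferent: 8p + 1(1−p) = 7p + 9(1−p) gives p = 8/9.
Airline 2's expected payoff is 8·8/9 + 1·1/9 = 65/9.

65/9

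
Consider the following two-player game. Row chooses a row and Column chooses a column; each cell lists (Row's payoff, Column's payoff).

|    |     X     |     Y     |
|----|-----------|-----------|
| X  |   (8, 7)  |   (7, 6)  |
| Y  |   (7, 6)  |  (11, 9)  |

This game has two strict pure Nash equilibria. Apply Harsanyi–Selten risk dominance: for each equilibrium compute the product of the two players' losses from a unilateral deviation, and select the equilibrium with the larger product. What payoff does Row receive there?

At both X: Row loses 8 − 7 = 1 by deviating; Column loses 7 − 6 = 1. Product = 1·1 = 1.
At both Y: Row loses 11 − 7 = 4 by deviating; Column loses 9 − 6 = 3. Product = 4·3 = 12.
12 > 1, so both Y is risk-dominant. Row's payoff there is 11.

11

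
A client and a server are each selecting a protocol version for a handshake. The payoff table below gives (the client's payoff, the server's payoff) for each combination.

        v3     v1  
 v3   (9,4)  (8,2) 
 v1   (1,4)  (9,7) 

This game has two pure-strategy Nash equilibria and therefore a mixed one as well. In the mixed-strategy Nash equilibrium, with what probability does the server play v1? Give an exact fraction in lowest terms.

8/9

The server's mix q on v3 must make the client indifferent between v3 and v1.
The client's payoff from v3: 9q + 8(1−q). From v1: 1q + 9(1−q).
Set equal: 8q = 1(1−q) → q = 1/9.
Probability on v1 is 1 − 1/9 = 8/9.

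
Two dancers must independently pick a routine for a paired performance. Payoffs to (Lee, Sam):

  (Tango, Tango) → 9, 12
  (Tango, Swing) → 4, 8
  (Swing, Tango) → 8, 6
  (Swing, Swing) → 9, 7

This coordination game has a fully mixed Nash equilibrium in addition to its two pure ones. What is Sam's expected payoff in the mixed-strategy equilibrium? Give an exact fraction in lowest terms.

36/5

Lee mixes with probability p on Tango, chosen so Sam is indifferent: 12p + 6(1−p) = 8p + 7(1−p) gives p = 1/5.
Sam's expected payoff is 12·1/5 + 6·4/5 = 36/5.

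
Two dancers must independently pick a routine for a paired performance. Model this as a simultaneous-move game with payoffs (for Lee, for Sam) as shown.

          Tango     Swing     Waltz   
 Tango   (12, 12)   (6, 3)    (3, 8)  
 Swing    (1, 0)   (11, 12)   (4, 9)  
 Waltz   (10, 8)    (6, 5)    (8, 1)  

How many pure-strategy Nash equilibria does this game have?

2

Both Tango: Lee gets 12 (best alternative 10); Sam gets 12 (best alternative 8). Neither deviates — NE.
Both Swing: Lee gets 11 (best alternative 6); Sam gets 12 (best alternative 9). Neither deviates — NE.
Both Waltz is not a NE: Sam would switch to Tango (8 > 1).
No other cell survives both best-response checks, so there are 2 pure NE.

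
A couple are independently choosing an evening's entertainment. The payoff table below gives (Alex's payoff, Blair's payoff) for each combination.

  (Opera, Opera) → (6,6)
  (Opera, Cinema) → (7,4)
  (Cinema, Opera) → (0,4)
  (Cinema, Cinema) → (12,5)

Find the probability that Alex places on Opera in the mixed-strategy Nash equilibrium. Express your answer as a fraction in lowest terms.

Alex's mix p on Opera must make Blair indifferent between Opera and Cinema.
Blair's payoff from Opera: 6p + 4(1−p). From Cinema: 4p + 5(1−p).
Set equal: 2p = 1(1−p) → p = 1/3.

1/3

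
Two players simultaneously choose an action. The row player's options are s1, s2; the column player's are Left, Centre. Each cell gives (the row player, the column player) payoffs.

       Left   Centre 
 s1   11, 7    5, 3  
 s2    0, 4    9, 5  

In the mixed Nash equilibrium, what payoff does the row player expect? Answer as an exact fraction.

The column player mixes with probability q on Left, chosen so the row player is indifferent: 11q + 5(1−q) = 0q + 9(1−q) gives q = 4/15.
The row player's expected payoff (from either row, since indifferent) is 11·4/15 + 5·11/15 = 33/5.

33/5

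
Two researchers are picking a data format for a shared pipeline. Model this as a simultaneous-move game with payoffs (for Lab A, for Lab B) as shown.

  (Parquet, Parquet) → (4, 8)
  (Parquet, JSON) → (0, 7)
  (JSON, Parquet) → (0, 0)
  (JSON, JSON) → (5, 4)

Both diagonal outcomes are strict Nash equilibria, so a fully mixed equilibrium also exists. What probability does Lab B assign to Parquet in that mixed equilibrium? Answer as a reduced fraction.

Lab B's mix q on Parquet must make Lab A indifferent between Parquet and JSON.
Lab A's payoff from Parquet: 4q + 0(1−q). From JSON: 0q + 5(1−q).
Set equal: 4q = 5(1−q) → q = 5/9.

5/9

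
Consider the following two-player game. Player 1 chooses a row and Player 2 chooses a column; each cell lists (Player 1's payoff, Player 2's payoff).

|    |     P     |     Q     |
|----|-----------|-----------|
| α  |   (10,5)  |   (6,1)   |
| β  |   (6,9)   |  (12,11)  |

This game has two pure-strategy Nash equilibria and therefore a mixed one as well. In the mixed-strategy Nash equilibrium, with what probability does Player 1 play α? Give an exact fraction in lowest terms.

1/3

Player 1's mix p on α must make Player 2 indifferent between P and Q.
Player 2's payoff from P: 5p + 9(1−p). From Q: 1p + 11(1−p).
Set equal: 4p = 2(1−p) → p = 2/6 = 1/3.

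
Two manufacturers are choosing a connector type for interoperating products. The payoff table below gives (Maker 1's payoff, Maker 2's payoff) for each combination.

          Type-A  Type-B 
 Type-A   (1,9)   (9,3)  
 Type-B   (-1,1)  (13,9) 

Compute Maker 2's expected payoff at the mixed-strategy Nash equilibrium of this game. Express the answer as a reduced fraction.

39/7

Maker 1 mixes with probability p on Type-A, chosen so Maker 2 is indifferent: 9p + 1(1−p) = 3p + 9(1−p) gives p = 4/7.
Maker 2's expected payoff is 9·4/7 + 1·3/7 = 39/7.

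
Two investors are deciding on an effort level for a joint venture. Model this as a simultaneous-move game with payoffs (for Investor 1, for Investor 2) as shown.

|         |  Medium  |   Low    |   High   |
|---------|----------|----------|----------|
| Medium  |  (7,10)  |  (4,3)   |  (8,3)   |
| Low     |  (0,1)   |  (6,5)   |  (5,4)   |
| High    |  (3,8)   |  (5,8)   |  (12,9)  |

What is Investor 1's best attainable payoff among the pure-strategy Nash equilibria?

12

Both Medium is a pure NE (Investor 1: 7 ≥ 3; Investor 2: 10 ≥ 3). Investor 1 gets 7.
Both Low is a pure NE (Investor 1: 6 ≥ 5; Investor 2: 5 ≥ 4). Investor 1 gets 6.
Both High is a pure NE (Investor 1: 12 ≥ 8; Investor 2: 9 ≥ 8). Investor 1 gets 12.
Every other cell has a profitable deviation for at least one player. Highest of {7, 6, 12} is 12.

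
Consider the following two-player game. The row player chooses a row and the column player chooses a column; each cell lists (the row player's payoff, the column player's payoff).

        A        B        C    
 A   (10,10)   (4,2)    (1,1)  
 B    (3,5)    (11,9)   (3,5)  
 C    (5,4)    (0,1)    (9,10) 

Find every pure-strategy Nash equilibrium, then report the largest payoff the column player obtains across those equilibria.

10

Both A is a pure NE (the row player: 10 ≥ 5; the column player: 10 ≥ 2). The column player gets 10.
Both B is a pure NE (the row player: 11 ≥ 4; the column player: 9 ≥ 5). The column player gets 9.
Both C is a pure NE (the row player: 9 ≥ 3; the column player: 10 ≥ 4). The column player gets 10.
Every other cell has a profitable deviation for at least one player. Highest of {10, 9, 10} is 10.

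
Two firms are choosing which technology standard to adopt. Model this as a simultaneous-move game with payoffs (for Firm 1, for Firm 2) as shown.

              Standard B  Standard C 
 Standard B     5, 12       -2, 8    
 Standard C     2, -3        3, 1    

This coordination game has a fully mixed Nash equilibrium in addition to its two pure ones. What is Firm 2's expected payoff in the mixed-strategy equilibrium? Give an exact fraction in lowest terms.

Firm 1 mixes with probability p on Standard B, chosen so Firm 2 is indifferent: 12p + (-3)(1−p) = 8p + 1(1−p) gives p = 1/2.
Firm 2's expected payoff is 12·1/2 + (-3)·1/2 = 9/2.

9/2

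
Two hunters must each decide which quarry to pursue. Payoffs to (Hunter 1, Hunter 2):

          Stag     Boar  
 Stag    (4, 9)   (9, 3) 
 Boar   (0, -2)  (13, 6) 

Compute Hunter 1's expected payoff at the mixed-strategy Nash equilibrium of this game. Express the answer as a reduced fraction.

Hunter 2 mixes with probability q on Stag, chosen so Hunter 1 is indifferent: 4q + 9(1−q) = 0q + 13(1−q) gives q = 1/2.
Hunter 1's expected payoff (from either row, since indifferent) is 4·1/2 + 9·1/2 = 13/2.

13/2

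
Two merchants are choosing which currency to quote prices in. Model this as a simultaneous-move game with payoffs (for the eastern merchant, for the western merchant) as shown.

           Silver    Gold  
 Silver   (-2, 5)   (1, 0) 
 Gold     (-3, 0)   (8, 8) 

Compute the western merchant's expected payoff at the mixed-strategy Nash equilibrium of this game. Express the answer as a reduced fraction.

The eastern merchant mixes with probability p on Silver, chosen so the western merchant is indifferent: 5p + 0(1−p) = 0p + 8(1−p) gives p = 8/13.
The western merchant's expected payoff is 5·8/13 + 0·5/13 = 40/13.

40/13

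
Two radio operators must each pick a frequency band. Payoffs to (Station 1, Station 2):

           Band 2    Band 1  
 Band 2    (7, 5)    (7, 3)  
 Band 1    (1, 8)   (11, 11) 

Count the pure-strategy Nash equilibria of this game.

Both Band 2: Station 1 gets 7 (best alternative 1); Station 2 gets 5 (best alternative 3). Neither deviates — NE.
Both Band 1: Station 1 gets 11 (best alternative 7); Station 2 gets 11 (best alternative 8). Neither deviates — NE.
(Band 1, Band 2) is not a NE: Station 1 would switch to Band 2 (7 > 1).
No other cell survives both best-response checks, so there are 2 pure NE.

2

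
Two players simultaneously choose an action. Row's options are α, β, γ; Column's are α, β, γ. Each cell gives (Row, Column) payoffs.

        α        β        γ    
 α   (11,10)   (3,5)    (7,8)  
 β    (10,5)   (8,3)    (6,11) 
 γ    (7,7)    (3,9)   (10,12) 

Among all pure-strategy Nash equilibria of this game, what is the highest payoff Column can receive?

Both α is a pure NE (Row: 11 ≥ 10; Column: 10 ≥ 8). Column gets 10.
Both γ is a pure NE (Row: 10 ≥ 7; Column: 12 ≥ 9). Column gets 12.
Every other cell has a profitable deviation for at least one player. Highest of {10, 12} is 12.

12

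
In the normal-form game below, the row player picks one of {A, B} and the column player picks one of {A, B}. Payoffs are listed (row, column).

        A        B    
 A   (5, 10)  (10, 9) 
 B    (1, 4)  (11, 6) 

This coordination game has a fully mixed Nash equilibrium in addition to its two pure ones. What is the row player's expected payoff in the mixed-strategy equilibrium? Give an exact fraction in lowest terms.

9

The column player mixes with probability q on A, chosen so the row player is indifferent: 5q + 10(1−q) = 1q + 11(1−q) gives q = 1/5.
The row player's expected payoff (from either row, since indifferent) is 5·1/5 + 10·4/5 = 9.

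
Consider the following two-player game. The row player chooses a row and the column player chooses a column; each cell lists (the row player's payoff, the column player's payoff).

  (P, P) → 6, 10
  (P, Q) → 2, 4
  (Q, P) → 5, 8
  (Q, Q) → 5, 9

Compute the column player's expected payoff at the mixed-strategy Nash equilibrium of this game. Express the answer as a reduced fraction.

58/7

The row player mixes with probability p on P, chosen so the column player is indifferent: 10p + 8(1−p) = 4p + 9(1−p) gives p = 1/7.
The column player's expected payoff is 10·1/7 + 8·6/7 = 58/7.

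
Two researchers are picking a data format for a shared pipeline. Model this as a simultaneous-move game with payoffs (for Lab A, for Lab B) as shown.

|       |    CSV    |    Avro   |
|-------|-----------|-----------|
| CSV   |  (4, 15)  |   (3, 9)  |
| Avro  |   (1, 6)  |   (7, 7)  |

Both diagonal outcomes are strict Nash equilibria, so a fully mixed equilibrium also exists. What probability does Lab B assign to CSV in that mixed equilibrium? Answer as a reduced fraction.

4/7

Lab B's mix q on CSV must make Lab A indifferent between CSV and Avro.
Lab A's payoff from CSV: 4q + 3(1−q). From Avro: 1q + 7(1−q).
Set equal: 3q = 4(1−q) → q = 4/7.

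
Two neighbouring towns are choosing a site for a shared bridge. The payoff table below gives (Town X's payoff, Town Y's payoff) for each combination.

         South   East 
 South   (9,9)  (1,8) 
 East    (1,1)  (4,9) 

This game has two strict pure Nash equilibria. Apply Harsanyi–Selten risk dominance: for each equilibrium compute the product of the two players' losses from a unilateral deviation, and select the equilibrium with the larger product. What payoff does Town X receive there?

At both South: Town X loses 9 − 1 = 8 by deviating; Town Y loses 9 − 8 = 1. Product = 8·1 = 8.
At both East: Town X loses 4 − 1 = 3 by deviating; Town Y loses 9 − 1 = 8. Product = 3·8 = 24.
24 > 8, so both East is risk-dominant. Town X's payoff there is 4.

4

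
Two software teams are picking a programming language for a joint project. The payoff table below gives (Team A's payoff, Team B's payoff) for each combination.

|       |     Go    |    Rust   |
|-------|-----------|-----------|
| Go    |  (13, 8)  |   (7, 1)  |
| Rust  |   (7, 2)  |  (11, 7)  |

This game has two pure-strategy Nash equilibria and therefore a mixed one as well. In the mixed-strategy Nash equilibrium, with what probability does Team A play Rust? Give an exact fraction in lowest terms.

Team A's mix p on Go must make Team B indifferent between Go and Rust.
Team B's payoff from Go: 8p + 2(1−p). From Rust: 1p + 7(1−p).
Set equal: 7p = 5(1−p) → p = 5/12.
Probability on Rust is 1 − 5/12 = 7/12.

7/12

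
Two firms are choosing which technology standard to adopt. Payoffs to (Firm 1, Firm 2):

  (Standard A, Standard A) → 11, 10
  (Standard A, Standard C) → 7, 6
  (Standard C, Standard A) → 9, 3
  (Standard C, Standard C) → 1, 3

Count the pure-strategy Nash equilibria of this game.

Both Standard A: Firm 1 gets 11 (best alternative 9); Firm 2 gets 10 (best alternative 6). Neither deviates — NE.
Both Standard C is not a NE: Firm 1 would switch to Standard A (7 > 1).
No other cell survives both best-response checks, so there is 1 pure NE.

1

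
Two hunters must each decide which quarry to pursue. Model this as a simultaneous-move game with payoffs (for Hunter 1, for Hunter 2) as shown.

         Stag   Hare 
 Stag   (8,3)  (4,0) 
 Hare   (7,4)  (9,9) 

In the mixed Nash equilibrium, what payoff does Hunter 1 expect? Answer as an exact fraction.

Hunter 2 mixes with probability q on Stag, chosen so Hunter 1 is indifferent: 8q + 4(1−q) = 7q + 9(1−q) gives q = 5/6.
Hunter 1's expected payoff (from either row, since indifferent) is 8·5/6 + 4·1/6 = 22/3.

22/3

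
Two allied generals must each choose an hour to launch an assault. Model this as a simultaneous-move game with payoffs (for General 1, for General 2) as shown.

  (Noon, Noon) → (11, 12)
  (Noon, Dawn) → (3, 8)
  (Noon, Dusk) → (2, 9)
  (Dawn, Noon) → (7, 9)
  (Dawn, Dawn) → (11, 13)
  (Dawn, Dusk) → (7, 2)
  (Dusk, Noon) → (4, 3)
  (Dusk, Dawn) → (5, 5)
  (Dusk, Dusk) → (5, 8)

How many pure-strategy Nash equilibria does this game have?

Both Noon: General 1 gets 11 (best alternative 7); General 2 gets 12 (best alternative 9). Neither deviates — NE.
Both Dawn: General 1 gets 11 (best alternative 5); General 2 gets 13 (best alternative 9). Neither deviates — NE.
Both Dusk is not a NE: General 1 would switch to Dawn (7 > 5).
No other cell survives both best-response checks, so there are 2 pure NE.

2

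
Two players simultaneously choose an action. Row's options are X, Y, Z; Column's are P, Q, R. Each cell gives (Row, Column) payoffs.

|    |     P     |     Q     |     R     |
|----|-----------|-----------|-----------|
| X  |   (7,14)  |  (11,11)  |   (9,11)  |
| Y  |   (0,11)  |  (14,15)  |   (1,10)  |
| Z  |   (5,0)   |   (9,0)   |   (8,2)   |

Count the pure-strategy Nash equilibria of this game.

(X, P): Row gets 7 (best alternative 5); Column gets 14 (best alternative 11). Neither deviates — NE.
(Y, Q): Row gets 14 (best alternative 11); Column gets 15 (best alternative 11). Neither deviates — NE.
(Z, R) is not a NE: Row would switch to X (9 > 8).
No other cell survives both best-response checks, so there are 2 pure NE.

2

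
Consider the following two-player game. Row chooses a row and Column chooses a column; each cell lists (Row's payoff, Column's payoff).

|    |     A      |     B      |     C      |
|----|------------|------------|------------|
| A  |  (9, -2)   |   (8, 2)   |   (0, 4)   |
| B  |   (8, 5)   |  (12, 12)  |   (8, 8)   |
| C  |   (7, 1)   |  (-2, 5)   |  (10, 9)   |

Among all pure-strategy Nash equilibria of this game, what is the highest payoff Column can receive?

12

Both B is a pure NE (Row: 12 ≥ 8; Column: 12 ≥ 8). Column gets 12.
Both C is a pure NE (Row: 10 ≥ 8; Column: 9 ≥ 5). Column gets 9.
Every other cell has a profitable deviation for at least one player. Highest of {12, 9} is 12.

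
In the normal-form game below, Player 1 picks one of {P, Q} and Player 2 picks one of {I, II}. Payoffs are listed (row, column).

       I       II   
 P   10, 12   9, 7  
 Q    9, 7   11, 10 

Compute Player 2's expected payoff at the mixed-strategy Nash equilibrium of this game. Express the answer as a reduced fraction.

71/8

Player 1 mixes with probability p on P, chosen so Player 2 is indifferent: 12p + 7(1−p) = 7p + 10(1−p) gives p = 3/8.
Player 2's expected payoff is 12·3/8 + 7·5/8 = 71/8.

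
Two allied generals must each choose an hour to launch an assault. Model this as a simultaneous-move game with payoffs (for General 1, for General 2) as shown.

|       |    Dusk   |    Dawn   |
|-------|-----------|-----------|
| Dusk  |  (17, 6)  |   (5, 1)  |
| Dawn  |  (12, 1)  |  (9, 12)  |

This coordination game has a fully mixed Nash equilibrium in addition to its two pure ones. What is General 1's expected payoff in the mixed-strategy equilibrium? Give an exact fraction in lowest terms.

31/3

General 2 mixes with probability q on Dusk, chosen so General 1 is indifferent: 17q + 5(1−q) = 12q + 9(1−q) gives q = 4/9.
General 1's expected payoff (from either row, since indifferent) is 17·4/9 + 5·5/9 = 31/3.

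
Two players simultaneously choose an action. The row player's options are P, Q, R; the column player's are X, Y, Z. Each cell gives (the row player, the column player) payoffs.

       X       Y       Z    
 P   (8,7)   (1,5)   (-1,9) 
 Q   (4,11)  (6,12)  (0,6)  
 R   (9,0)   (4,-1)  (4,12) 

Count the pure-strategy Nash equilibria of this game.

2

(Q, Y): the row player gets 6 (best alternative 4); the column player gets 12 (best alternative 11). Neither deviates — NE.
(R, Z): the row player gets 4 (best alternative 0); the column player gets 12 (best alternative 0). Neither deviates — NE.
(P, X) is not a NE: the row player would switch to R (9 > 8).
No other cell survives both best-response checks, so there are 2 pure NE.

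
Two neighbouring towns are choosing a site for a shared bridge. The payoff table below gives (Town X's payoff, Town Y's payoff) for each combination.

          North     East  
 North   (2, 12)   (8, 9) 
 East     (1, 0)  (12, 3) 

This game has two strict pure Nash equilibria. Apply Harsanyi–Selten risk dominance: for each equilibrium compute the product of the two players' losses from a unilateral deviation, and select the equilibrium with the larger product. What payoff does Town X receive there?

At both North: Town X loses 2 − 1 = 1 by deviating; Town Y loses 12 − 9 = 3. Product = 1·3 = 3.
At both East: Town X loses 12 − 8 = 4 by deviating; Town Y loses 3 − 0 = 3. Product = 4·3 = 12.
12 > 3, so both East is risk-dominant. Town X's payoff there is 12.

12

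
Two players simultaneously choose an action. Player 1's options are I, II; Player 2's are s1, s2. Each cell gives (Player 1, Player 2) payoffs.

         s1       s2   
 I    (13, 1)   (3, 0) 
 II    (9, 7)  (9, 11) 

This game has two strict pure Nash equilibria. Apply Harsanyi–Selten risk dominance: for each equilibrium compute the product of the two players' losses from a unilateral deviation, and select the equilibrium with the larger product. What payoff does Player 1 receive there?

9

At (I, s1): Player 1 loses 13 − 9 = 4 by deviating; Player 2 loses 1 − 0 = 1. Product = 4·1 = 4.
At (II, s2): Player 1 loses 9 − 3 = 6 by deviating; Player 2 loses 11 − 7 = 4. Product = 6·4 = 24.
24 > 4, so (II, s2) is risk-dominant. Player 1's payoff there is 9.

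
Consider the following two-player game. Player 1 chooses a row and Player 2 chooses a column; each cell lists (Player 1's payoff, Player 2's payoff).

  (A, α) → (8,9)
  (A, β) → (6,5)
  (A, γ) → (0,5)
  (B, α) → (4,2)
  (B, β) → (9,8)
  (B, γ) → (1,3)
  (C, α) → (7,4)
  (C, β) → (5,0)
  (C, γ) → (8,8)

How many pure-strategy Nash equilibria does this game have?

3

(A, α): Player 1 gets 8 (best alternative 7); Player 2 gets 9 (best alternative 5). Neither deviates — NE.
(B, β): Player 1 gets 9 (best alternative 6); Player 2 gets 8 (best alternative 3). Neither deviates — NE.
(C, γ): Player 1 gets 8 (best alternative 1); Player 2 gets 8 (best alternative 4). Neither deviates — NE.
(A, β) is not a NE: Player 1 would switch to B (9 > 6).
No other cell survives both best-response checks, so there are 3 pure NE.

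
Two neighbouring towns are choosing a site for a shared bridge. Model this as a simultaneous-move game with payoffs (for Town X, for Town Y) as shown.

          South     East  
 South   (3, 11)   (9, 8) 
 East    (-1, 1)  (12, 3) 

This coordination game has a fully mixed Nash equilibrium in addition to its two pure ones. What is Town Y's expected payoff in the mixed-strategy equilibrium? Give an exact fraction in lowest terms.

5

Town X mixes with probability p on South, chosen so Town Y is indifferent: 11p + 1(1−p) = 8p + 3(1−p) gives p = 2/5.
Town Y's expected payoff is 11·2/5 + 1·3/5 = 5.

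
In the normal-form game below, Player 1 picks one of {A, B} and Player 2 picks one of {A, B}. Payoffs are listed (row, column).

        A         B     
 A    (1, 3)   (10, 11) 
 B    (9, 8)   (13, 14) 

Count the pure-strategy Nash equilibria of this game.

Both B: Player 1 gets 13 (best alternative 10); Player 2 gets 14 (best alternative 8). Neither deviates — NE.
Both A is not a NE: Player 1 would switch to B (9 > 1).
No other cell survives both best-response checks, so there is 1 pure NE.

1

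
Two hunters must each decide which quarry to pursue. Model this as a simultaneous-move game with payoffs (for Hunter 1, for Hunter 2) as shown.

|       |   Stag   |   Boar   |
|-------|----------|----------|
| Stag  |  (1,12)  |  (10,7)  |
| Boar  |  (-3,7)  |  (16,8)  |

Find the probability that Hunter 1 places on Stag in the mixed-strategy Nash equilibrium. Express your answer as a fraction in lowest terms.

1/6

Hunter 1's mix p on Stag must make Hunter 2 indifferent between Stag and Boar.
Hunter 2's payoff from Stag: 12p + 7(1−p). From Boar: 7p + 8(1−p).
Set equal: 5p = 1(1−p) → p = 1/6.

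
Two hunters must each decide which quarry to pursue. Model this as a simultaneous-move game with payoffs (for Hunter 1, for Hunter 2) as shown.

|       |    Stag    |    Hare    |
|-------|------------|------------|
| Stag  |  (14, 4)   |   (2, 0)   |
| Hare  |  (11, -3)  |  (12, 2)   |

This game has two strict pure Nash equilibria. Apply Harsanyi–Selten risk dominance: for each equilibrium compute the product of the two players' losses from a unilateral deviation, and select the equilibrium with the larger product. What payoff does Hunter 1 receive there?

At both Stag: Hunter 1 loses 14 − 11 = 3 by deviating; Hunter 2 loses 4 − 0 = 4. Product = 3·4 = 12.
At both Hare: Hunter 1 loses 12 − 2 = 10 by deviating; Hunter 2 loses 2 − (-3) = 5. Product = 10·5 = 50.
50 > 12, so both Hare is risk-dominant. Hunter 1's payoff there is 12.

12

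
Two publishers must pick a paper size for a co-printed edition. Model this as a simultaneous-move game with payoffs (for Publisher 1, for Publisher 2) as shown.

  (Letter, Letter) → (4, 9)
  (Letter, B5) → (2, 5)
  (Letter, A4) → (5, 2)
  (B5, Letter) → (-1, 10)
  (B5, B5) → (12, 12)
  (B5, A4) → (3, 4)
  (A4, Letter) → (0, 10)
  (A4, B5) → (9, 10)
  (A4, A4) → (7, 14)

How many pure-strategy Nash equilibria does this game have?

Both Letter: Publisher 1 gets 4 (best alternative 0); Publisher 2 gets 9 (best alternative 5). Neither deviates — NE.
Both B5: Publisher 1 gets 12 (best alternative 9); Publisher 2 gets 12 (best alternative 10). Neither deviates — NE.
Both A4: Publisher 1 gets 7 (best alternative 5); Publisher 2 gets 14 (best alternative 10). Neither deviates — NE.
(Letter, A4) is not a NE: Publisher 1 would switch to A4 (7 > 5).
No other cell survives both best-response checks, so there are 3 pure NE.

3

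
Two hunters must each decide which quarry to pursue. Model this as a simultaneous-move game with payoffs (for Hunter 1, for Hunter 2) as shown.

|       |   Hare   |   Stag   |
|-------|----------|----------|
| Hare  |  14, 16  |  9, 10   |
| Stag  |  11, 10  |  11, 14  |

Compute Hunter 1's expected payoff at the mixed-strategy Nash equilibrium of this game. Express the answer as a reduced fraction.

11

Hunter 2 mixes with probability q on Hare, chosen so Hunter 1 is indifferent: 14q + 9(1−q) = 11q + 11(1−q) gives q = 2/5.
Hunter 1's expected payoff (from either row, since indifferent) is 14·2/5 + 9·3/5 = 11.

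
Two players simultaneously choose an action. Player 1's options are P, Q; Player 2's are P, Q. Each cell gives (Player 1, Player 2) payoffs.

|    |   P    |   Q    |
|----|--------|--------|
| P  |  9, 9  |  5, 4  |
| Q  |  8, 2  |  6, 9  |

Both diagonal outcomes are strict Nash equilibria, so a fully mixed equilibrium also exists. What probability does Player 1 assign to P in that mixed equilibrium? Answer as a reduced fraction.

7/12

Player 1's mix p on P must make Player 2 indifferent between P and Q.
Player 2's payoff from P: 9p + 2(1−p). From Q: 4p + 9(1−p).
Set equal: 5p = 7(1−p) → p = 7/12.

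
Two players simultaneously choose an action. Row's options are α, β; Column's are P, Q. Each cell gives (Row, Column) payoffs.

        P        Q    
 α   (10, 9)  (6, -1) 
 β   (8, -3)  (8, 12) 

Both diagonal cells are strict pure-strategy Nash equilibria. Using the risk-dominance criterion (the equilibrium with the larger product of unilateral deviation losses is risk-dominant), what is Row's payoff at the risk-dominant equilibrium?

At (α, P): Row loses 10 − 8 = 2 by deviating; Column loses 9 − (-1) = 10. Product = 2·10 = 20.
At (β, Q): Row loses 8 − 6 = 2 by deviating; Column loses 12 − (-3) = 15. Product = 2·15 = 30.
30 > 20, so (β, Q) is risk-dominant. Row's payoff there is 8.

8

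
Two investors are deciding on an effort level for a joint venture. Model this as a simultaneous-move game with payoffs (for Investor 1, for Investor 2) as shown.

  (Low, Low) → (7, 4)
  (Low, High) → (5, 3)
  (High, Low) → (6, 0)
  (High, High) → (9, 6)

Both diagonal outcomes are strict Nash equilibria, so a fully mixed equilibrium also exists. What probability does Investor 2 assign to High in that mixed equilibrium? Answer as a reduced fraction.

1/5

Investor 2's mix q on Low must make Investor 1 indifferent between Low and High.
Investor 1's payoff from Low: 7q + 5(1−q). From High: 6q + 9(1−q).
Set equal: 1q = 4(1−q) → q = 4/5.
Probability on High is 1 − 4/5 = 1/5.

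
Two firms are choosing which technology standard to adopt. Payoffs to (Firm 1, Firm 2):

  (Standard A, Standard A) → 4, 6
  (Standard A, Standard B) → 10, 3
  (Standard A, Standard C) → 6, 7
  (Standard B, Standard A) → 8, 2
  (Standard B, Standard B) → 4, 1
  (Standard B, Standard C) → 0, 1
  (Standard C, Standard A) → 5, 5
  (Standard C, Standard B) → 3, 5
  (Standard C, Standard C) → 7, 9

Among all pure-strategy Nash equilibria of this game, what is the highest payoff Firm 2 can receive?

(Standard B, Standard A) is a pure NE (Firm 1: 8 ≥ 5; Firm 2: 2 ≥ 1). Firm 2 gets 2.
Both Standard C is a pure NE (Firm 1: 7 ≥ 6; Firm 2: 9 ≥ 5). Firm 2 gets 9.
Every other cell has a profitable deviation for at least one player. Highest of {2, 9} is 9.

9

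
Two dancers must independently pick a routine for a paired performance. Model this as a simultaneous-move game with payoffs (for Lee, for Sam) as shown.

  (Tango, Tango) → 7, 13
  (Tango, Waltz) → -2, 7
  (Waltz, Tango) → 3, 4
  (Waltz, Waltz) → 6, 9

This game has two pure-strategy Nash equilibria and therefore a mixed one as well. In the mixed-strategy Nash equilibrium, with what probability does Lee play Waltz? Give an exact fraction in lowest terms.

6/11

Lee's mix p on Tango must make Sam indifferent between Tango and Waltz.
Sam's payoff from Tango: 13p + 4(1−p). From Waltz: 7p + 9(1−p).
Set equal: 6p = 5(1−p) → p = 5/11.
Probability on Waltz is 1 − 5/11 = 6/11.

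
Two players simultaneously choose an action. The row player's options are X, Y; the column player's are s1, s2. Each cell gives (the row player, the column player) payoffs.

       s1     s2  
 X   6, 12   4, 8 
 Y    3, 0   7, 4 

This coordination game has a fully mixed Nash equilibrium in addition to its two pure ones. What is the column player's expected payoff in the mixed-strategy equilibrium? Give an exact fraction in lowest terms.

6

The row player mixes with probability p on X, chosen so the column player is indifferent: 12p + 0(1−p) = 8p + 4(1−p) gives p = 1/2.
The column player's expected payoff is 12·1/2 + 0·1/2 = 6.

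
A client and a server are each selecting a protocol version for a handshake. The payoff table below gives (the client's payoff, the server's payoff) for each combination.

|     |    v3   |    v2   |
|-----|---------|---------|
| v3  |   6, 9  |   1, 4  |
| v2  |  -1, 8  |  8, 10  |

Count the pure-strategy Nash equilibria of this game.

2

Both v3: the client gets 6 (best alternative -1); the server gets 9 (best alternative 4). Neither deviates — NE.
Both v2: the client gets 8 (best alternative 1); the server gets 10 (best alternative 8). Neither deviates — NE.
(v2, v3) is not a NE: the client would switch to v3 (6 > -1).
No other cell survives both best-response checks, so there are 2 pure NE.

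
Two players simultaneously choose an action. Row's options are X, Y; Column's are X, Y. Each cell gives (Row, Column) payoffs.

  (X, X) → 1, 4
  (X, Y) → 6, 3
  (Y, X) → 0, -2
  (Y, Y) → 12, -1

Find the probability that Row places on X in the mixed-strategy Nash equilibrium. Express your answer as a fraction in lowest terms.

Row's mix p on X must make Column indifferent between X and Y.
Column's payoff from X: 4p + (-2)(1−p). From Y: 3p + (-1)(1−p).
Set equal: 1p = 1(1−p) → p = 1/2.

1/2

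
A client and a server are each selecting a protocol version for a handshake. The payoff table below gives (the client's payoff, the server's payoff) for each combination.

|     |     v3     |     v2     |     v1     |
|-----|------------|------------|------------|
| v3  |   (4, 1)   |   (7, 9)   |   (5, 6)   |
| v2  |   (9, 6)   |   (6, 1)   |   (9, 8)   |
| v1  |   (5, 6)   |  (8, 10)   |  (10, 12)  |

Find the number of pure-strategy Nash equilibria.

Both v1: the client gets 10 (best alternative 9); the server gets 12 (best alternative 10). Neither deviates — NE.
Both v3 is not a NE: the client would switch to v2 (9 > 4).
No other cell survives both best-response checks, so there is 1 pure NE.

1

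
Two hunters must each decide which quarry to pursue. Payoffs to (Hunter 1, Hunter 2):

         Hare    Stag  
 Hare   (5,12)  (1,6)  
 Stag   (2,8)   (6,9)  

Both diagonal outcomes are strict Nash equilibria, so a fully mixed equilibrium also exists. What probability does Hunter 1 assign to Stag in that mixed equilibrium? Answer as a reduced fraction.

6/7

Hunter 1's mix p on Hare must make Hunter 2 indifferent between Hare and Stag.
Hunter 2's payoff from Hare: 12p + 8(1−p). From Stag: 6p + 9(1−p).
Set equal: 6p = 1(1−p) → p = 1/7.
Probability on Stag is 1 − 1/7 = 6/7.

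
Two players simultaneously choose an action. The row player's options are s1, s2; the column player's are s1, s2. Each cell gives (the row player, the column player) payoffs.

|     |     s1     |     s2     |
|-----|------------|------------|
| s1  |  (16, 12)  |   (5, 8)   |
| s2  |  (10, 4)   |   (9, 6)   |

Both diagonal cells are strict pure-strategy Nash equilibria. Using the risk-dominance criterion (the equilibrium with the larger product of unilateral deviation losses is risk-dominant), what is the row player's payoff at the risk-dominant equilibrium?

16

At both s1: the row player loses 16 − 10 = 6 by deviating; the column player loses 12 − 8 = 4. Product = 6·4 = 24.
At both s2: the row player loses 9 − 5 = 4 by deviating; the column player loses 6 − 4 = 2. Product = 4·2 = 8.
24 > 8, so both s1 is risk-dominant. The row player's payoff there is 16.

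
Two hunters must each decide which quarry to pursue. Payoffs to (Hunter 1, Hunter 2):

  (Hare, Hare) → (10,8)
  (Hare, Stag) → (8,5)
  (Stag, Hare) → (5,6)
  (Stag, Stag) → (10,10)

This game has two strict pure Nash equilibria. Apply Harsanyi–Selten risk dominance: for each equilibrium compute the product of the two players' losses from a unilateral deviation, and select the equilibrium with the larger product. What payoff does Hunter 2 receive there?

8

At both Hare: Hunter 1 loses 10 − 5 = 5 by deviating; Hunter 2 loses 8 − 5 = 3. Product = 5·3 = 15.
At both Stag: Hunter 1 loses 10 − 8 = 2 by deviating; Hunter 2 loses 10 − 6 = 4. Product = 2·4 = 8.
15 > 8, so both Hare is risk-dominant. Hunter 2's payoff there is 8.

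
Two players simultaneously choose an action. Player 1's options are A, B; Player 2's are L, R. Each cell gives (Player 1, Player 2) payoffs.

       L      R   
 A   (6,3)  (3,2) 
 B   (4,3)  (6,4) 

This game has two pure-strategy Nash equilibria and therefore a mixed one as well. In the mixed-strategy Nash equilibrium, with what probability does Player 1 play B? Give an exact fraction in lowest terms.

Player 1's mix p on A must make Player 2 indifferent between L and R.
Player 2's payoff from L: 3p + 3(1−p). From R: 2p + 4(1−p).
Set equal: 1p = 1(1−p) → p = 1/2.
Probability on B is 1 − 1/2 = 1/2.

1/2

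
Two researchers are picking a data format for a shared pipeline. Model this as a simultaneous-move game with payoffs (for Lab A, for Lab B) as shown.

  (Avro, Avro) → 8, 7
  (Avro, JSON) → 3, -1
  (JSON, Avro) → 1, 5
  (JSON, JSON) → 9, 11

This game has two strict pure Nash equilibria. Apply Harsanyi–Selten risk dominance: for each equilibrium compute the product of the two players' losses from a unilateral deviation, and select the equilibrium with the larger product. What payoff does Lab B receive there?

At both Avro: Lab A loses 8 − 1 = 7 by deviating; Lab B loses 7 − (-1) = 8. Product = 7·8 = 56.
At both JSON: Lab A loses 9 − 3 = 6 by deviating; Lab B loses 11 − 5 = 6. Product = 6·6 = 36.
56 > 36, so both Avro is risk-dominant. Lab B's payoff there is 7.

7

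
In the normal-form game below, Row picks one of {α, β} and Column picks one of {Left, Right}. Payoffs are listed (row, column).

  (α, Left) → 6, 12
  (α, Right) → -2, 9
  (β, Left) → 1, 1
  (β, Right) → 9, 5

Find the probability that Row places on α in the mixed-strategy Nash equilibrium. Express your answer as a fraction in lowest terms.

Row's mix p on α must make Column indifferent between Left and Right.
Column's payoff from Left: 12p + 1(1−p). From Right: 9p + 5(1−p).
Set equal: 3p = 4(1−p) → p = 4/7.

4/7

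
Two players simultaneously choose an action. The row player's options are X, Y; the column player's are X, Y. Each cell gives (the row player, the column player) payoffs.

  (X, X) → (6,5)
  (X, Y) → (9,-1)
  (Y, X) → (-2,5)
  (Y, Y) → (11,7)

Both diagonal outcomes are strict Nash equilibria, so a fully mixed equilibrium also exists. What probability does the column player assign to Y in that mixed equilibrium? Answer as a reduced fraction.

4/5

The column player's mix q on X must make the row player indifferent between X and Y.
The row player's payoff from X: 6q + 9(1−q). From Y: (-2)q + 11(1−q).
Set equal: 8q = 2(1−q) → q = 2/10 = 1/5.
Probability on Y is 1 − 1/5 = 4/5.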